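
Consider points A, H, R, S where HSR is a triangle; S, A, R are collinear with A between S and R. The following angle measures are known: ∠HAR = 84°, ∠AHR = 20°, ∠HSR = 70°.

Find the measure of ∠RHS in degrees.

∠RHS = 34°

1. ∠ARH = 76°  [△HAR]
2. ∠HRS = 76°  [A on ray RS]
3. ∠RHS = 34°  [△HSR]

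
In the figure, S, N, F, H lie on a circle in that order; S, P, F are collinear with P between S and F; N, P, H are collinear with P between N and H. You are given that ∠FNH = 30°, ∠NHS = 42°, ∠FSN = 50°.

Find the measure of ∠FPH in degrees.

∠FPH = 72°

1. ∠FSH = 30°  [same arc FH]
2. ∠HPS = 108°  [△SPH]
3. ∠FPH = 72°  [linear pair at P on SF]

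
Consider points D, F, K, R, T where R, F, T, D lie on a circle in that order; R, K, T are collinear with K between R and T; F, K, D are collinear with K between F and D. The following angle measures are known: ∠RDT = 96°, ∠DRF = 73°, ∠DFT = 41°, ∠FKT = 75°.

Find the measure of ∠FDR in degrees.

1. ∠DRT = 41°  [same arc TD]
2. ∠DKR = 75°  [vertical angles at K]
3. ∠FDR = 64°  [△RKD]

∠FDR = 64°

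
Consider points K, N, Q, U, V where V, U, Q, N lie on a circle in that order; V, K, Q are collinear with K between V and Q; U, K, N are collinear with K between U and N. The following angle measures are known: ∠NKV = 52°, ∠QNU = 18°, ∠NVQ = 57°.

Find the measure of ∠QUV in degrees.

∠QUV = 91°

1. ∠QKU = 52°  [vertical angles at K]
2. ∠QVU = 18°  [same arc UQ]
3. ∠NUQ = 57°  [same arc QN]
4. ∠UQV = 71°  [△UKQ]
5. ∠QUV = 91°  [△VUQ]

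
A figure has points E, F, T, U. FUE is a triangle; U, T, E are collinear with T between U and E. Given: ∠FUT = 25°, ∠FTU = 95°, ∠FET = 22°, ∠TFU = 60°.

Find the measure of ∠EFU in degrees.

1. ∠EUF = 25°  [T on ray UE]
2. ∠FEU = 22°  [T on ray EU]
3. ∠EFU = 133°  [△FUE]

∠EFU = 133°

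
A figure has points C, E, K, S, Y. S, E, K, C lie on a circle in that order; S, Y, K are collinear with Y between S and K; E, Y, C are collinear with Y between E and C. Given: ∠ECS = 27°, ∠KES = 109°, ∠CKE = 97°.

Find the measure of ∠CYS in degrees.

∠CYS = 114°

1. ∠EKS = 27°  [same arc SE]
2. ∠ESK = 44°  [△SEK]
3. ∠ECK = 44°  [same arc EK]
4. ∠CEK = 39°  [△EKC]
5. ∠CSK = 39°  [same arc KC]
6. ∠CYS = 114°  [△SYC]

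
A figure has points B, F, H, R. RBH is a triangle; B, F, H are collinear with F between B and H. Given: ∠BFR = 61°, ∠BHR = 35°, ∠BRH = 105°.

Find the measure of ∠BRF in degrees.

1. ∠HBR = 40°  [△RBH]
2. ∠FBR = 40°  [F on ray BH]
3. ∠BRF = 79°  [△RBF]

∠BRF = 79°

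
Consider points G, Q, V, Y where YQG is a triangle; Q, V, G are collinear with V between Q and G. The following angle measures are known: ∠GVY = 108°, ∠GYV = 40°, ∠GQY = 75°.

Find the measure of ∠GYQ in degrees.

∠GYQ = 73°

1. ∠VGY = 32°  [△YVG]
2. ∠QGY = 32°  [V on ray GQ]
3. ∠GYQ = 73°  [△YQG]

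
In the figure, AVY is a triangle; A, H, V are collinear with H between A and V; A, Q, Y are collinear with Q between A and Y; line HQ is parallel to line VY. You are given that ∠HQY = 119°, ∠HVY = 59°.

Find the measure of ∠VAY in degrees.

1. ∠AQH = 61°  [linear pair at Q on AY]
2. ∠AVY = 59°  [H on ray VA]
3. ∠AYV = 61°  [HQ∥VY, corresponding at Q]
4. ∠VAY = 60°  [△AVY]

∠VAY = 60°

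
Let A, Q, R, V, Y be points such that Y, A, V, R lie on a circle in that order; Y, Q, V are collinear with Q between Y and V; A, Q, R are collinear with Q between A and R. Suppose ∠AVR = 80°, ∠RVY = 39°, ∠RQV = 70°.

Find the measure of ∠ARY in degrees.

∠ARY = 41°

1. ∠AYR = 100°  [cyclic YAVR, opposite ∠Y+∠V]
2. ∠RAY = 39°  [same arc YR]
3. ∠ARY = 41°  [△YAR]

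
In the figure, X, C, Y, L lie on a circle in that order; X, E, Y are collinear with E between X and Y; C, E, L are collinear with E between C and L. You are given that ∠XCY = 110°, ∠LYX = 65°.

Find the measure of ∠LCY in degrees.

1. ∠XLY = 70°  [cyclic XCYL, opposite ∠C+∠L]
2. ∠LXY = 45°  [△XYL]
3. ∠LCY = 45°  [same arc YL]

∠LCY = 45°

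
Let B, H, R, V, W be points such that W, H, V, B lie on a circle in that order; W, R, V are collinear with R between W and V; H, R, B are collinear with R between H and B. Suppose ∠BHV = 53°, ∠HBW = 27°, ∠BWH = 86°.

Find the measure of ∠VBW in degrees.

∠VBW = 60°

1. ∠BWV = 53°  [same arc VB]
2. ∠BHW = 67°  [△WHB]
3. ∠BVW = 67°  [same arc WB]
4. ∠VBW = 60°  [△WVB]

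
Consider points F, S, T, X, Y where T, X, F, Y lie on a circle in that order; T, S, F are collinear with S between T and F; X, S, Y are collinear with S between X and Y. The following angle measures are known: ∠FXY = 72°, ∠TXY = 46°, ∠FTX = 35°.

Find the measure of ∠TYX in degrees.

1. ∠FTY = 72°  [same arc FY]
2. ∠TFY = 46°  [same arc TY]
3. ∠FYX = 35°  [same arc XF]
4. ∠FSY = 99°  [△FSY]
5. ∠TSY = 81°  [linear pair at S on TF]
6. ∠TYX = 27°  [△TSY]

∠TYX = 27°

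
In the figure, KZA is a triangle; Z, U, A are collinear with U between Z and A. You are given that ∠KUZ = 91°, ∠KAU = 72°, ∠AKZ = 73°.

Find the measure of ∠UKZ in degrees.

∠UKZ = 54°

1. ∠KAZ = 72°  [U on ray AZ]
2. ∠AZK = 35°  [△KZA]
3. ∠KZU = 35°  [U on ray ZA]
4. ∠UKZ = 54°  [△KZU]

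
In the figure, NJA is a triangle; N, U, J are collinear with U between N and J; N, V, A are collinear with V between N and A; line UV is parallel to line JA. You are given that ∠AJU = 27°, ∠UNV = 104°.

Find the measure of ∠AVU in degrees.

∠AVU = 131°

1. ∠AJN = 27°  [U on ray JN]
2. ∠ANJ = 104°  [U on NJ, V on NA]
3. ∠JAN = 49°  [△NJA]
4. ∠NVU = 49°  [UV∥JA, corresponding at V]
5. ∠AVU = 131°  [linear pair at V on NA]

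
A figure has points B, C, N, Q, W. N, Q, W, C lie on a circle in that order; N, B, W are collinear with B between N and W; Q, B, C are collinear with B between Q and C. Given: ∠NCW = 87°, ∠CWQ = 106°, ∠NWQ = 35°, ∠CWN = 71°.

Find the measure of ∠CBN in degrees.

1. ∠CNW = 22°  [△NWC]
2. ∠NCQ = 35°  [same arc NQ]
3. ∠CBN = 123°  [△NBC]

∠CBN = 123°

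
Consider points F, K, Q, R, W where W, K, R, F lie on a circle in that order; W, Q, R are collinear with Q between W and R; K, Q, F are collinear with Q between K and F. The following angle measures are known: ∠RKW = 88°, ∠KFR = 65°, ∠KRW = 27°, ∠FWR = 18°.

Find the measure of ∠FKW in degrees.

∠FKW = 70°

1. ∠RFW = 92°  [cyclic WKRF, opposite ∠K+∠F]
2. ∠FRW = 70°  [△WRF]
3. ∠FKW = 70°  [same arc WF]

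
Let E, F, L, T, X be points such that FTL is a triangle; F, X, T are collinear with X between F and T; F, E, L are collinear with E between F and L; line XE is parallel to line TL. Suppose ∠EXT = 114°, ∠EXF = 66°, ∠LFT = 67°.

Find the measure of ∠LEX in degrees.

∠LEX = 133°

1. ∠FTL = 66°  [XE∥TL, corresponding at X]
2. ∠FLT = 47°  [△FTL]
3. ∠FEX = 47°  [XE∥TL, corresponding at E]
4. ∠LEX = 133°  [linear pair at E on FL]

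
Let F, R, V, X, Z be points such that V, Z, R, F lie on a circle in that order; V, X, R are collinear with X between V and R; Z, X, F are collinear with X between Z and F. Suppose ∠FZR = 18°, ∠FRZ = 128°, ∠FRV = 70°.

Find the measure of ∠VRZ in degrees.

∠VRZ = 58°

1. ∠FVR = 18°  [same arc RF]
2. ∠RFZ = 34°  [△ZRF]
3. ∠RFV = 92°  [△VRF]
4. ∠RVZ = 34°  [same arc ZR]
5. ∠RZV = 88°  [cyclic VZRF, opposite ∠Z+∠F]
6. ∠VRZ = 58°  [△VZR]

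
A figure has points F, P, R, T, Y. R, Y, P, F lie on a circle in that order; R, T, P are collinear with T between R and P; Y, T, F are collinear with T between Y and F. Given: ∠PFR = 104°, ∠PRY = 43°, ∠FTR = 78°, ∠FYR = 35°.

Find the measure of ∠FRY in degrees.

1. ∠PYR = 76°  [cyclic RYPF, opposite ∠Y+∠F]
2. ∠RPY = 61°  [△RYP]
3. ∠RFY = 61°  [same arc RY]
4. ∠FRY = 84°  [△RYF]

∠FRY = 84°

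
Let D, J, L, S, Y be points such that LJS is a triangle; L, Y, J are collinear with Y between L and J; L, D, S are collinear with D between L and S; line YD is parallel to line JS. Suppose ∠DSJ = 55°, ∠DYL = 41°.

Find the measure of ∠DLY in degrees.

1. ∠JSL = 55°  [D on ray SL]
2. ∠LJS = 41°  [YD∥JS, corresponding at Y]
3. ∠JLS = 84°  [△LJS]
4. ∠DLY = 84°  [Y on LJ, D on LS]

∠DLY = 84°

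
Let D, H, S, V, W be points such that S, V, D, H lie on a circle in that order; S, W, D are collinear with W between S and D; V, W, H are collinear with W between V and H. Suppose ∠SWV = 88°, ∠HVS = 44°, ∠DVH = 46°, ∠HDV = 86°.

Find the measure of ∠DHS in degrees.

∠DHS = 90°

1. ∠HDS = 44°  [same arc SH]
2. ∠DSH = 46°  [same arc DH]
3. ∠DHS = 90°  [△SDH]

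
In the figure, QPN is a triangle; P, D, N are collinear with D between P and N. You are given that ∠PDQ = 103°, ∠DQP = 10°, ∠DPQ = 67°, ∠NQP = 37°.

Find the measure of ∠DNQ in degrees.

1. ∠NPQ = 67°  [D on ray PN]
2. ∠PNQ = 76°  [△QPN]
3. ∠DNQ = 76°  [D on ray NP]

∠DNQ = 76°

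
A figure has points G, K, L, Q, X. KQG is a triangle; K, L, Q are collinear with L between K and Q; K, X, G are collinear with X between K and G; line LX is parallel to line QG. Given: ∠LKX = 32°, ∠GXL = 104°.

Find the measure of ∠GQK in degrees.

∠GQK = 72°

1. ∠KXL = 76°  [linear pair at X on KG]
2. ∠KLX = 72°  [△KLX]
3. ∠GQK = 72°  [LX∥QG, corresponding at L]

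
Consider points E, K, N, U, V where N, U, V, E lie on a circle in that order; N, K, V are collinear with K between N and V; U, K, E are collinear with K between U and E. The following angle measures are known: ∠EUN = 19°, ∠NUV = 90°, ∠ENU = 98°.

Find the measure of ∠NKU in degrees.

∠NKU = 134°

1. ∠NEU = 63°  [△NUE]
2. ∠NVU = 63°  [same arc NU]
3. ∠UNV = 27°  [△NUV]
4. ∠NKU = 134°  [△NKU]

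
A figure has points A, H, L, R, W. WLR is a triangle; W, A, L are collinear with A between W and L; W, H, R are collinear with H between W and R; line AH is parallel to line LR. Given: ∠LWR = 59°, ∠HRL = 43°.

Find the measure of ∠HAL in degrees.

1. ∠LRW = 43°  [H on ray RW]
2. ∠RLW = 78°  [△WLR]
3. ∠HAW = 78°  [AH∥LR, corresponding at A]
4. ∠HAL = 102°  [linear pair at A on WL]

∠HAL = 102°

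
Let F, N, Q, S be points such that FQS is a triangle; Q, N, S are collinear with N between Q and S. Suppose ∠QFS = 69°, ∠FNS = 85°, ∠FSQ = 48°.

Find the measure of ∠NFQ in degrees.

1. ∠FQS = 63°  [△FQS]
2. ∠FNQ = 95°  [linear pair at N on QS]
3. ∠FQN = 63°  [N on ray QS]
4. ∠NFQ = 22°  [△FQN]

∠NFQ = 22°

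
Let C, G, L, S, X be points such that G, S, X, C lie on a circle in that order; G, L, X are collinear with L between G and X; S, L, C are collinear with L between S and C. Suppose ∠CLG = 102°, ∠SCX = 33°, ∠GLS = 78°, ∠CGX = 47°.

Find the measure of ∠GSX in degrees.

∠GSX = 116°

1. ∠SLX = 102°  [vertical angles at L]
2. ∠SGX = 33°  [same arc SX]
3. ∠CSX = 47°  [same arc XC]
4. ∠GXS = 31°  [△SLX]
5. ∠GSX = 116°  [△GSX]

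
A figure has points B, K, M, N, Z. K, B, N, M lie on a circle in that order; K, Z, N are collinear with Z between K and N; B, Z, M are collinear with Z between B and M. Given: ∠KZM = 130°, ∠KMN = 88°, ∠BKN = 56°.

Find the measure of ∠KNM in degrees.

1. ∠MZN = 50°  [linear pair at Z on KN]
2. ∠BMN = 56°  [same arc BN]
3. ∠KNM = 74°  [△NZM]

∠KNM = 74°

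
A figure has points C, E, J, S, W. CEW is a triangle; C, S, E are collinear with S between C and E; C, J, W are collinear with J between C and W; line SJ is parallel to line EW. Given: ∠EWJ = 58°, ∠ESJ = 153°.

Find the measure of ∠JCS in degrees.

1. ∠CWE = 58°  [J on ray WC]
2. ∠CSJ = 27°  [linear pair at S on CE]
3. ∠CJS = 58°  [SJ∥EW, corresponding at J]
4. ∠JCS = 95°  [△CSJ]

∠JCS = 95°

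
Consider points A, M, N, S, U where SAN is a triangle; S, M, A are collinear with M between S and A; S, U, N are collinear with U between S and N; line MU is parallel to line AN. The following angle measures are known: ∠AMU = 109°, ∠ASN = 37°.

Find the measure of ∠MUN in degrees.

1. ∠SMU = 71°  [linear pair at M on SA]
2. ∠MSU = 37°  [M on SA, U on SN]
3. ∠MUS = 72°  [△SMU]
4. ∠MUN = 108°  [linear pair at U on SN]

∠MUN = 108°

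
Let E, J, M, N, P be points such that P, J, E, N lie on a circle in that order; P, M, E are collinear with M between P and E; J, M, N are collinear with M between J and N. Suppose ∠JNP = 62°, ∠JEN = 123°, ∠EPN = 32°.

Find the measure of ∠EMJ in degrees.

∠EMJ = 86°

1. ∠JEP = 62°  [same arc PJ]
2. ∠EJN = 32°  [same arc EN]
3. ∠EMJ = 86°  [△JME]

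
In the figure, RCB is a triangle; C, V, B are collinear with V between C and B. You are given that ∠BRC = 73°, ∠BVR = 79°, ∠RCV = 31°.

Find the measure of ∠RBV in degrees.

1. ∠BCR = 31°  [V on ray CB]
2. ∠CBR = 76°  [△RCB]
3. ∠RBV = 76°  [V on ray BC]

∠RBV = 76°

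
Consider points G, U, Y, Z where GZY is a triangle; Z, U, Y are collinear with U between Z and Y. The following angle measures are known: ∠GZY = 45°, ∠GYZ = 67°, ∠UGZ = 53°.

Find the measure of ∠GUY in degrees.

∠GUY = 98°

1. ∠GZU = 45°  [U on ray ZY]
2. ∠GUZ = 82°  [△GZU]
3. ∠GUY = 98°  [linear pair at U on ZY]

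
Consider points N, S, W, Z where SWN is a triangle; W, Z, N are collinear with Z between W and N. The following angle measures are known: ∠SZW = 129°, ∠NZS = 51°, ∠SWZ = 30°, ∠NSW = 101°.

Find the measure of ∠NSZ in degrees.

∠NSZ = 80°

1. ∠NWS = 30°  [Z on ray WN]
2. ∠SNW = 49°  [△SWN]
3. ∠SNZ = 49°  [Z on ray NW]
4. ∠NSZ = 80°  [△SZN]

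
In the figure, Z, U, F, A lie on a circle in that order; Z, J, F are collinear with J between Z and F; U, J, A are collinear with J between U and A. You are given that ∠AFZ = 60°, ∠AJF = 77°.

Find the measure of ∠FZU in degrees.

∠FZU = 43°

1. ∠AUZ = 60°  [same arc ZA]
2. ∠UJZ = 77°  [vertical angles at J]
3. ∠FZU = 43°  [△ZJU]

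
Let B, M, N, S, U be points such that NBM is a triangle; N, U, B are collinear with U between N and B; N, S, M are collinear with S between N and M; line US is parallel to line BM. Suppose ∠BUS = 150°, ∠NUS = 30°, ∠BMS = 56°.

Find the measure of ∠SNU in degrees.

∠SNU = 94°

1. ∠MBN = 30°  [US∥BM, corresponding at U]
2. ∠BMN = 56°  [S on ray MN]
3. ∠BNM = 94°  [△NBM]
4. ∠SNU = 94°  [U on NB, S on NM]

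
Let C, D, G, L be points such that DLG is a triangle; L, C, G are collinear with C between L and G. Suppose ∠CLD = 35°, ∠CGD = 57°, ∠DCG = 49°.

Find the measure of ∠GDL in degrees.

∠GDL = 88°

1. ∠DLG = 35°  [C on ray LG]
2. ∠DGL = 57°  [C on ray GL]
3. ∠GDL = 88°  [△DLG]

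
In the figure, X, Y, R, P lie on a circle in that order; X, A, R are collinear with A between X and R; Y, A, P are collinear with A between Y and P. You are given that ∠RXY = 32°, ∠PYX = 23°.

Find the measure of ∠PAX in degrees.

∠PAX = 55°

1. ∠RPY = 32°  [same arc YR]
2. ∠PRX = 23°  [same arc XP]
3. ∠PAR = 125°  [△RAP]
4. ∠PAX = 55°  [linear pair at A on XR]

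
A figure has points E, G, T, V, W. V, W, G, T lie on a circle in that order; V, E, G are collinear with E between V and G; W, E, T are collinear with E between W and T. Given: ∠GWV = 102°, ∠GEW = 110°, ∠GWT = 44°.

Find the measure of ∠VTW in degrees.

1. ∠TEV = 110°  [vertical angles at E]
2. ∠GVT = 44°  [same arc GT]
3. ∠VTW = 26°  [△VET]

∠VTW = 26°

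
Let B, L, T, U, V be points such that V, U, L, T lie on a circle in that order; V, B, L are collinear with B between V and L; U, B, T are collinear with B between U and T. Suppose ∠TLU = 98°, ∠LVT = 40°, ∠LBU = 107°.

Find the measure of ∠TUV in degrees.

1. ∠TVU = 82°  [cyclic VULT, opposite ∠V+∠L]
2. ∠TBV = 107°  [vertical angles at B]
3. ∠UTV = 33°  [△VBT]
4. ∠TUV = 65°  [△VUT]

∠TUV = 65°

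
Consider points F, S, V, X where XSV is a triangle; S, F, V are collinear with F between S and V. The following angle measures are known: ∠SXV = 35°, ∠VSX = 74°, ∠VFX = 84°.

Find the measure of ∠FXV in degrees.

∠FXV = 25°

1. ∠SVX = 71°  [△XSV]
2. ∠FVX = 71°  [F on ray VS]
3. ∠FXV = 25°  [△XFV]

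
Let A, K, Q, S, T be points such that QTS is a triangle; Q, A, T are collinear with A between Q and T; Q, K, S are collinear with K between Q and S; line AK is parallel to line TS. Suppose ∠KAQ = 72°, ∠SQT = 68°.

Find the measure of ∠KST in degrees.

∠KST = 40°

1. ∠QTS = 72°  [AK∥TS, corresponding at A]
2. ∠QST = 40°  [△QTS]
3. ∠KST = 40°  [K on ray SQ]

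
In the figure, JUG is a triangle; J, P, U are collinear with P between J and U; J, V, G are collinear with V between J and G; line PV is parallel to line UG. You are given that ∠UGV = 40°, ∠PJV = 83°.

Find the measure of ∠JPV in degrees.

∠JPV = 57°

1. ∠JGU = 40°  [V on ray GJ]
2. ∠GJU = 83°  [P on JU, V on JG]
3. ∠GUJ = 57°  [△JUG]
4. ∠JPV = 57°  [PV∥UG, corresponding at P]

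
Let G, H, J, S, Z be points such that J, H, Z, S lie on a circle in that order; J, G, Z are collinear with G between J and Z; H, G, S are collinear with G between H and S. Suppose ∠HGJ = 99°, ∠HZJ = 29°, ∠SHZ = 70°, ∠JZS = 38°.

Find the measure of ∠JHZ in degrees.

1. ∠SJZ = 70°  [same arc ZS]
2. ∠JSZ = 72°  [△JZS]
3. ∠JHZ = 108°  [cyclic JHZS, opposite ∠H+∠S]

∠JHZ = 108°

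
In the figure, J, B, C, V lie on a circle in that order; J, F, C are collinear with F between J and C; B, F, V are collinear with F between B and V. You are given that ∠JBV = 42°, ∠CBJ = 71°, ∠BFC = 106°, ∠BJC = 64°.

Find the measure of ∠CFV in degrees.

∠CFV = 74°

1. ∠JCV = 42°  [same arc JV]
2. ∠BVC = 64°  [same arc BC]
3. ∠CFV = 74°  [△CFV]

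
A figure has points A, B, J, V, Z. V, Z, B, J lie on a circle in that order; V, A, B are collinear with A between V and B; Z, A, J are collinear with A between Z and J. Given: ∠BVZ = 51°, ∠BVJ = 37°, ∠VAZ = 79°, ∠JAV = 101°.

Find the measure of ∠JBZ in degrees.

1. ∠BJZ = 51°  [same arc ZB]
2. ∠BZJ = 37°  [same arc BJ]
3. ∠JBZ = 92°  [△ZBJ]

∠JBZ = 92°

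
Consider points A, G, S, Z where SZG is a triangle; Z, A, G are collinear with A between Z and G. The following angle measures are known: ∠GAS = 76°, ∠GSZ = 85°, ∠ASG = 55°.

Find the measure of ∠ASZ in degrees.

1. ∠AGS = 49°  [△SAG]
2. ∠SAZ = 104°  [linear pair at A on ZG]
3. ∠SGZ = 49°  [A on ray GZ]
4. ∠GZS = 46°  [△SZG]
5. ∠AZS = 46°  [A on ray ZG]
6. ∠ASZ = 30°  [△SZA]

∠ASZ = 30°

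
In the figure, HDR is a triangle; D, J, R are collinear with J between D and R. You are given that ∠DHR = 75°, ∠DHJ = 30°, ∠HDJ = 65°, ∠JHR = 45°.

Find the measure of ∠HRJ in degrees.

∠HRJ = 40°

1. ∠DJH = 85°  [△HDJ]
2. ∠HJR = 95°  [linear pair at J on DR]
3. ∠HRJ = 40°  [△HJR]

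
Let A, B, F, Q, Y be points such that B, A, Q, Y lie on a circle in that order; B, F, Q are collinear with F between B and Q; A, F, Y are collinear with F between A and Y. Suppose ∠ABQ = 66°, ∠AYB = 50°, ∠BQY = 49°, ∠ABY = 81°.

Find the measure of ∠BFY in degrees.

1. ∠AYQ = 66°  [same arc AQ]
2. ∠QFY = 65°  [△QFY]
3. ∠BFY = 115°  [linear pair at F on BQ]

∠BFY = 115°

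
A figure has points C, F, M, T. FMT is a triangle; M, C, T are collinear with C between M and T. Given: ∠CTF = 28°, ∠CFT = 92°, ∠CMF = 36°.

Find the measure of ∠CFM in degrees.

∠CFM = 24°

1. ∠FCT = 60°  [△FCT]
2. ∠FCM = 120°  [linear pair at C on MT]
3. ∠CFM = 24°  [△FMC]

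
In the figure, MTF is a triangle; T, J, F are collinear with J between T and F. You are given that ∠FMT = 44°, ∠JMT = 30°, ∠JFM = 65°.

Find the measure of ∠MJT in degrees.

∠MJT = 79°

1. ∠MFT = 65°  [J on ray FT]
2. ∠FTM = 71°  [△MTF]
3. ∠JTM = 71°  [J on ray TF]
4. ∠MJT = 79°  [△MTJ]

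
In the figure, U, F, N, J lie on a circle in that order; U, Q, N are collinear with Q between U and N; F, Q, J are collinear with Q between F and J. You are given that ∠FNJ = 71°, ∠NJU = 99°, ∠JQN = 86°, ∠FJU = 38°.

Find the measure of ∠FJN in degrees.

∠FJN = 61°

1. ∠NFU = 81°  [cyclic UFNJ, opposite ∠F+∠J]
2. ∠FNU = 38°  [same arc UF]
3. ∠FUN = 61°  [△UFN]
4. ∠FJN = 61°  [same arc FN]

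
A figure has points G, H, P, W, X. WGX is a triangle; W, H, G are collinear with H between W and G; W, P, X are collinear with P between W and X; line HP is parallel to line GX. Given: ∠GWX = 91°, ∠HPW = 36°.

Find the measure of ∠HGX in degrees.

∠HGX = 53°

1. ∠HWP = 91°  [H on WG, P on WX]
2. ∠PHW = 53°  [△WHP]
3. ∠GHP = 127°  [linear pair at H on WG]
4. ∠HGX = 53°  [HP∥GX, co-interior at G–H]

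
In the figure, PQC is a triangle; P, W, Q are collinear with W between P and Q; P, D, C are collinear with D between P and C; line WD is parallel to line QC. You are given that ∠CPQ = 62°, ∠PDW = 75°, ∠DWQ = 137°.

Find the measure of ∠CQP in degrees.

∠CQP = 43°

1. ∠DPW = 62°  [W on PQ, D on PC]
2. ∠DWP = 43°  [△PWD]
3. ∠CQP = 43°  [WD∥QC, corresponding at W]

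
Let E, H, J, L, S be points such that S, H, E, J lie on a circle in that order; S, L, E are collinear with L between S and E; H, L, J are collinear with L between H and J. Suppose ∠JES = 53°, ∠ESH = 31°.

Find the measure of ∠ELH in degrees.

∠ELH = 84°

1. ∠JHS = 53°  [same arc SJ]
2. ∠HLS = 96°  [△SLH]
3. ∠ELH = 84°  [linear pair at L on SE]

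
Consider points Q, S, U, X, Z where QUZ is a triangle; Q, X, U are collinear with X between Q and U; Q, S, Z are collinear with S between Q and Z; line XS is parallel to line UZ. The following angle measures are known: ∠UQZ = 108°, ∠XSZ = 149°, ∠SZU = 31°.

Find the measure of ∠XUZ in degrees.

1. ∠QZU = 31°  [S on ray ZQ]
2. ∠QUZ = 41°  [△QUZ]
3. ∠XUZ = 41°  [X on ray UQ]

∠XUZ = 41°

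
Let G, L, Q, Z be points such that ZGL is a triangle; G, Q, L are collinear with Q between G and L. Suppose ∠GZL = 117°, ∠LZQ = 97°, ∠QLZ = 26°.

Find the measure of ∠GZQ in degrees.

∠GZQ = 20°

1. ∠LQZ = 57°  [△ZQL]
2. ∠GLZ = 26°  [Q on ray LG]
3. ∠GQZ = 123°  [linear pair at Q on GL]
4. ∠LGZ = 37°  [△ZGL]
5. ∠QGZ = 37°  [Q on ray GL]
6. ∠GZQ = 20°  [△ZGQ]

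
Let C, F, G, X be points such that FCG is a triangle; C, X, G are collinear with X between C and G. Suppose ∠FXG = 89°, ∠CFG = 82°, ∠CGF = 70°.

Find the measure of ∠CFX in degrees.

∠CFX = 61°

1. ∠CXF = 91°  [linear pair at X on CG]
2. ∠FCG = 28°  [△FCG]
3. ∠FCX = 28°  [X on ray CG]
4. ∠CFX = 61°  [△FCX]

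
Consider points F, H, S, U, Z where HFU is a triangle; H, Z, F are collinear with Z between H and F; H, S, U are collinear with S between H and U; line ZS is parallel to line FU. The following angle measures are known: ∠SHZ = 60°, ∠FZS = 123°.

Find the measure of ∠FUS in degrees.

∠FUS = 63°

1. ∠HZS = 57°  [linear pair at Z on HF]
2. ∠HSZ = 63°  [△HZS]
3. ∠USZ = 117°  [linear pair at S on HU]
4. ∠FUS = 63°  [ZS∥FU, co-interior at U–S]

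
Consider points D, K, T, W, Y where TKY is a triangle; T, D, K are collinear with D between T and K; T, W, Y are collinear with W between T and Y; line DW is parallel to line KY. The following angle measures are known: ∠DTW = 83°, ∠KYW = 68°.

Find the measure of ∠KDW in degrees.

∠KDW = 151°

1. ∠KTY = 83°  [D on TK, W on TY]
2. ∠KYT = 68°  [W on ray YT]
3. ∠TKY = 29°  [△TKY]
4. ∠TDW = 29°  [DW∥KY, corresponding at D]
5. ∠KDW = 151°  [linear pair at D on TK]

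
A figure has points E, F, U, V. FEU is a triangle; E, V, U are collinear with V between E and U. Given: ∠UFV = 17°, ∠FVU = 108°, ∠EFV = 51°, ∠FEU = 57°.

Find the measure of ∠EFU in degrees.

1. ∠FUV = 55°  [△FVU]
2. ∠EUF = 55°  [V on ray UE]
3. ∠EFU = 68°  [△FEU]

∠EFU = 68°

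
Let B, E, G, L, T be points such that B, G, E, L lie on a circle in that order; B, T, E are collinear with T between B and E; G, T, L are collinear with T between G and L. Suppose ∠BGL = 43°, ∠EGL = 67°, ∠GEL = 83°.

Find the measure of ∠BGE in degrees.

1. ∠BEL = 43°  [same arc BL]
2. ∠EBL = 67°  [same arc EL]
3. ∠BLE = 70°  [△BEL]
4. ∠BGE = 110°  [cyclic BGEL, opposite ∠G+∠L]

∠BGE = 110°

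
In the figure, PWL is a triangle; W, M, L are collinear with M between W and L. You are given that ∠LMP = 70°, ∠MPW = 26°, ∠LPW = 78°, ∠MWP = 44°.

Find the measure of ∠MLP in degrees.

∠MLP = 58°

1. ∠LWP = 44°  [M on ray WL]
2. ∠PLW = 58°  [△PWL]
3. ∠MLP = 58°  [M on ray LW]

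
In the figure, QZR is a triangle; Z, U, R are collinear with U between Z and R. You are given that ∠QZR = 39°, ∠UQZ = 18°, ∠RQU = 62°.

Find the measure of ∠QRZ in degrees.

1. ∠QZU = 39°  [U on ray ZR]
2. ∠QUZ = 123°  [△QZU]
3. ∠QUR = 57°  [linear pair at U on ZR]
4. ∠QRU = 61°  [△QUR]
5. ∠QRZ = 61°  [U on ray RZ]

∠QRZ = 61°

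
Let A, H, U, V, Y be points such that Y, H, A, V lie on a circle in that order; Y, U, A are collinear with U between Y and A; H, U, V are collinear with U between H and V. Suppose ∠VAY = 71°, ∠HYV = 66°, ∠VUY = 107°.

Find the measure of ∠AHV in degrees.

1. ∠VHY = 71°  [same arc YV]
2. ∠HVY = 43°  [△YHV]
3. ∠AUH = 107°  [vertical angles at U]
4. ∠HAY = 43°  [same arc YH]
5. ∠AHV = 30°  [△HUA]

∠AHV = 30°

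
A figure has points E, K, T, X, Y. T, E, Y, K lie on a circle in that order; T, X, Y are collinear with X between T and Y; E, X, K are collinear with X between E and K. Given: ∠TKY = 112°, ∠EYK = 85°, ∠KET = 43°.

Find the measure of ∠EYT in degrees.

1. ∠ETK = 95°  [cyclic TEYK, opposite ∠T+∠Y]
2. ∠EKT = 42°  [△TEK]
3. ∠EYT = 42°  [same arc TE]

∠EYT = 42°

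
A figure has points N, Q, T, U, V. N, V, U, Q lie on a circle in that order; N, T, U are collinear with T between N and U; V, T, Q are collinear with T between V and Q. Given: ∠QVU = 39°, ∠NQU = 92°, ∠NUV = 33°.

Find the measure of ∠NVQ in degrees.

∠NVQ = 49°

1. ∠QNU = 39°  [same arc UQ]
2. ∠NUQ = 49°  [△NUQ]
3. ∠NVQ = 49°  [same arc NQ]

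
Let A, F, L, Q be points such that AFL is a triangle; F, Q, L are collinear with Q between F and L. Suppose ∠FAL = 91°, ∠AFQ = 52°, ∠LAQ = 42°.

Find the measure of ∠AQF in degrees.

1. ∠AFL = 52°  [Q on ray FL]
2. ∠ALF = 37°  [△AFL]
3. ∠ALQ = 37°  [Q on ray LF]
4. ∠AQL = 101°  [△AQL]
5. ∠AQF = 79°  [linear pair at Q on FL]

∠AQF = 79°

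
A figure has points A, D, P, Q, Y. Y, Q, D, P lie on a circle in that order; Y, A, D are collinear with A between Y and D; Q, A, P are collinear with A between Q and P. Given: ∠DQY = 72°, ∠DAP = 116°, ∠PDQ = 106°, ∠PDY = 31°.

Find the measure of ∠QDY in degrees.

1. ∠QAY = 116°  [vertical angles at A]
2. ∠DPQ = 33°  [△DAP]
3. ∠DQP = 41°  [△QDP]
4. ∠DAQ = 64°  [linear pair at A on YD]
5. ∠QDY = 75°  [△QAD]

∠QDY = 75°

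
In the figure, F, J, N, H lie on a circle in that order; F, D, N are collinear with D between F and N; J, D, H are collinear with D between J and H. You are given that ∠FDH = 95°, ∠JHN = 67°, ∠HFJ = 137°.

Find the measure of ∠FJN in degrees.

∠FJN = 98°

1. ∠JDN = 95°  [vertical angles at D]
2. ∠JFN = 67°  [same arc JN]
3. ∠HNJ = 43°  [cyclic FJNH, opposite ∠F+∠N]
4. ∠HJN = 70°  [△JNH]
5. ∠FNJ = 15°  [△JDN]
6. ∠FJN = 98°  [△FJN]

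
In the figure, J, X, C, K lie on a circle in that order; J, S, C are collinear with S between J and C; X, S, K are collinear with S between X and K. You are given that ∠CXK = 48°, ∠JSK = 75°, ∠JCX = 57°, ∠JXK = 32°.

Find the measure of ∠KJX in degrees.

1. ∠CJK = 48°  [same arc CK]
2. ∠JKX = 57°  [△JSK]
3. ∠KJX = 91°  [△JXK]

∠KJX = 91°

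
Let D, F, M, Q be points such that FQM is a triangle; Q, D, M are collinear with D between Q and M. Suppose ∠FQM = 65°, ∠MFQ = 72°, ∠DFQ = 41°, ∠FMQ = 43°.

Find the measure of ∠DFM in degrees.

1. ∠DQF = 65°  [D on ray QM]
2. ∠FDQ = 74°  [△FQD]
3. ∠DMF = 43°  [D on ray MQ]
4. ∠FDM = 106°  [linear pair at D on QM]
5. ∠DFM = 31°  [△FDM]

∠DFM = 31°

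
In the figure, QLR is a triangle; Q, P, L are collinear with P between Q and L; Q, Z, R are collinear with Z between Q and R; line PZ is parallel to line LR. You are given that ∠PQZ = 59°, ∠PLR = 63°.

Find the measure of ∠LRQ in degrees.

1. ∠LQR = 59°  [P on QL, Z on QR]
2. ∠QLR = 63°  [P on ray LQ]
3. ∠LRQ = 58°  [△QLR]

∠LRQ = 58°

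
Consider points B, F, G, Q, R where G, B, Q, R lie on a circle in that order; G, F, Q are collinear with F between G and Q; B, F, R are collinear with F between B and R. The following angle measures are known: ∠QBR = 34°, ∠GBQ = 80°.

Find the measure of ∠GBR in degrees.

1. ∠QGR = 34°  [same arc QR]
2. ∠GRQ = 100°  [cyclic GBQR, opposite ∠B+∠R]
3. ∠GQR = 46°  [△GQR]
4. ∠GBR = 46°  [same arc GR]

∠GBR = 46°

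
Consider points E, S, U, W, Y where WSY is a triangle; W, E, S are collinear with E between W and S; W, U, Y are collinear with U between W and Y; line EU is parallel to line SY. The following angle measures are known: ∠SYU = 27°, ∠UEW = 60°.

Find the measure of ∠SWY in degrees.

1. ∠SYW = 27°  [U on ray YW]
2. ∠WSY = 60°  [EU∥SY, corresponding at E]
3. ∠SWY = 93°  [△WSY]

∠SWY = 93°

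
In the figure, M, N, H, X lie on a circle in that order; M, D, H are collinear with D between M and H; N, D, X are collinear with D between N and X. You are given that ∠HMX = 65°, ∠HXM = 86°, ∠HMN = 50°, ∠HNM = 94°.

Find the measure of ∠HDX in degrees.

1. ∠MHX = 29°  [△MHX]
2. ∠HXN = 50°  [same arc NH]
3. ∠HDX = 101°  [△HDX]

∠HDX = 101°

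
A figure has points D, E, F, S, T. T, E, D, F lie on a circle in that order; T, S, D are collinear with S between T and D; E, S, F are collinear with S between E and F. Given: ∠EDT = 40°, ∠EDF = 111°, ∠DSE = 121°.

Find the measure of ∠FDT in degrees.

∠FDT = 71°

1. ∠EFT = 40°  [same arc TE]
2. ∠ETF = 69°  [cyclic TEDF, opposite ∠T+∠D]
3. ∠FET = 71°  [△TEF]
4. ∠FDT = 71°  [same arc TF]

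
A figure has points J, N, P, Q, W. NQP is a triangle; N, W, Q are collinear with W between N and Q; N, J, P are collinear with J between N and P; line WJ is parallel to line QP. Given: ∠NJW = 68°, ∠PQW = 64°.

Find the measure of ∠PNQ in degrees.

∠PNQ = 48°

1. ∠NPQ = 68°  [WJ∥QP, corresponding at J]
2. ∠NQP = 64°  [W on ray QN]
3. ∠PNQ = 48°  [△NQP]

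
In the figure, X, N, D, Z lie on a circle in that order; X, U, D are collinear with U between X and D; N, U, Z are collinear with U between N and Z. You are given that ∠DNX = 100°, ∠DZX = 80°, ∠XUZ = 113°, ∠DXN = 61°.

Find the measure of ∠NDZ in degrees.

1. ∠NDX = 19°  [△XND]
2. ∠DUN = 113°  [vertical angles at U]
3. ∠DZN = 61°  [same arc ND]
4. ∠DNZ = 48°  [△NUD]
5. ∠NDZ = 71°  [△NDZ]

∠NDZ = 71°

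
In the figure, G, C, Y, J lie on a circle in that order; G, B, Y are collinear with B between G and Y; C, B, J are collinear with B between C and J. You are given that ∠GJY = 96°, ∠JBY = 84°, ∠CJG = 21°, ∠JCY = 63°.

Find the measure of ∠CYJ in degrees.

1. ∠GCY = 84°  [cyclic GCYJ, opposite ∠C+∠J]
2. ∠CYG = 21°  [same arc GC]
3. ∠CGY = 75°  [△GCY]
4. ∠CJY = 75°  [same arc CY]
5. ∠CYJ = 42°  [△CYJ]

∠CYJ = 42°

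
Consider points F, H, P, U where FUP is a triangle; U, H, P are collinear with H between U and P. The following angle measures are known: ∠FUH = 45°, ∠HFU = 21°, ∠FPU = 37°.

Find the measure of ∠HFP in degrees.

1. ∠FHU = 114°  [△FUH]
2. ∠FPH = 37°  [H on ray PU]
3. ∠FHP = 66°  [linear pair at H on UP]
4. ∠HFP = 77°  [△FHP]

∠HFP = 77°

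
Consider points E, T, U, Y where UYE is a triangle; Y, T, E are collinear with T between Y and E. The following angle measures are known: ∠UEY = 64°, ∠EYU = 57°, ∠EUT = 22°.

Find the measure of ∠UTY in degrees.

∠UTY = 86°

1. ∠TEU = 64°  [T on ray EY]
2. ∠ETU = 94°  [△UTE]
3. ∠UTY = 86°  [linear pair at T on YE]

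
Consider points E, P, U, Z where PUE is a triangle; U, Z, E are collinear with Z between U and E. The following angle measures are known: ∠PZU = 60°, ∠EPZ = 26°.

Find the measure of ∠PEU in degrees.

1. ∠EZP = 120°  [linear pair at Z on UE]
2. ∠PEZ = 34°  [△PZE]
3. ∠PEU = 34°  [Z on ray EU]

∠PEU = 34°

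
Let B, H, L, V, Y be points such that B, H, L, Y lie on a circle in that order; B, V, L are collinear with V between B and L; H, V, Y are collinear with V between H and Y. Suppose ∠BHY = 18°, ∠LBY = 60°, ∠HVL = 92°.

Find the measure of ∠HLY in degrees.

∠HLY = 46°

1. ∠BLY = 18°  [same arc BY]
2. ∠LHY = 60°  [same arc LY]
3. ∠BVY = 92°  [vertical angles at V]
4. ∠LVY = 88°  [linear pair at V on BL]
5. ∠HYL = 74°  [△LVY]
6. ∠HLY = 46°  [△HLY]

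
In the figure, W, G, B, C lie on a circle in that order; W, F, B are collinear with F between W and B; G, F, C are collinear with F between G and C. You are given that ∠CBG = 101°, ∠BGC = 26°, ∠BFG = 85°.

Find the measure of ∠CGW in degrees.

1. ∠BCG = 53°  [△GBC]
2. ∠GFW = 95°  [linear pair at F on WB]
3. ∠BWG = 53°  [same arc GB]
4. ∠CGW = 32°  [△WFG]

∠CGW = 32°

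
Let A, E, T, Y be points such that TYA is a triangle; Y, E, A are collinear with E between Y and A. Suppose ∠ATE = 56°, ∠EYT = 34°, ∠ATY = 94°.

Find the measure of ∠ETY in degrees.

1. ∠AYT = 34°  [E on ray YA]
2. ∠TAY = 52°  [△TYA]
3. ∠EAT = 52°  [E on ray AY]
4. ∠AET = 72°  [△TEA]
5. ∠TEY = 108°  [linear pair at E on YA]
6. ∠ETY = 38°  [△TYE]

∠ETY = 38°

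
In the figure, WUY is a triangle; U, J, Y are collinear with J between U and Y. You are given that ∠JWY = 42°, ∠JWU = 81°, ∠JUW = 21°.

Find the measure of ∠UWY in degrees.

∠UWY = 123°

1. ∠UJW = 78°  [△WUJ]
2. ∠WUY = 21°  [J on ray UY]
3. ∠WJY = 102°  [linear pair at J on UY]
4. ∠JYW = 36°  [△WJY]
5. ∠UYW = 36°  [J on ray YU]
6. ∠UWY = 123°  [△WUY]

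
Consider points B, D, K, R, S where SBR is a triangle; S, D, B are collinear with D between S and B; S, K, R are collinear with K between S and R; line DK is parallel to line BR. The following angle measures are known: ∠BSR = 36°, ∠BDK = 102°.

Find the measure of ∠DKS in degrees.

∠DKS = 66°

1. ∠DSK = 36°  [D on SB, K on SR]
2. ∠KDS = 78°  [linear pair at D on SB]
3. ∠DKS = 66°  [△SDK]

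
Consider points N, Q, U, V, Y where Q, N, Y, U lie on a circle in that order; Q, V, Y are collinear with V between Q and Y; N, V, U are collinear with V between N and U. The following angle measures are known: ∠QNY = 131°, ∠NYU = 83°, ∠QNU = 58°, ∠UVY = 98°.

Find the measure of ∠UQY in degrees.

1. ∠QUY = 49°  [cyclic QNYU, opposite ∠N+∠U]
2. ∠QYU = 58°  [same arc QU]
3. ∠UQY = 73°  [△QYU]

∠UQY = 73°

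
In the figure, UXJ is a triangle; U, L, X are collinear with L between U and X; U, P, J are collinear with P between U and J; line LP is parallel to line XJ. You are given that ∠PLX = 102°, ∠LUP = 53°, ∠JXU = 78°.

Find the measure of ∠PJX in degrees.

∠PJX = 49°

1. ∠JUX = 53°  [L on UX, P on UJ]
2. ∠UJX = 49°  [△UXJ]
3. ∠PJX = 49°  [P on ray JU]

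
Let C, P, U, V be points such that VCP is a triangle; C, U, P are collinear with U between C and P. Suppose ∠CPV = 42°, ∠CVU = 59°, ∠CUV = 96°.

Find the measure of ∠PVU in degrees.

1. ∠UPV = 42°  [U on ray PC]
2. ∠PUV = 84°  [linear pair at U on CP]
3. ∠PVU = 54°  [△VUP]

∠PVU = 54°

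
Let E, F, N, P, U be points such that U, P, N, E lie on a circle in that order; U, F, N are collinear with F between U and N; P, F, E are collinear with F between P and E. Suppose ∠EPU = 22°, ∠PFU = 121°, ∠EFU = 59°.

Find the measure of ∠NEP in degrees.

∠NEP = 37°

1. ∠ENU = 22°  [same arc UE]
2. ∠EFN = 121°  [vertical angles at F]
3. ∠NEP = 37°  [△NFE]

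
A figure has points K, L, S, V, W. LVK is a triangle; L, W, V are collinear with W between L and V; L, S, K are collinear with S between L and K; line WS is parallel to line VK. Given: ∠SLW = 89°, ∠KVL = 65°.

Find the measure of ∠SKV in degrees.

1. ∠KLV = 89°  [W on LV, S on LK]
2. ∠LKV = 26°  [△LVK]
3. ∠SKV = 26°  [S on ray KL]

∠SKV = 26°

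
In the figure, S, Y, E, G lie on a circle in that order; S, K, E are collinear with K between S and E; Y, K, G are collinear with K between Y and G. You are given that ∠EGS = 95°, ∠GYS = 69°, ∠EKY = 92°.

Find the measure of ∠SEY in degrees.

∠SEY = 72°

1. ∠GES = 69°  [same arc SG]
2. ∠GKS = 92°  [vertical angles at K]
3. ∠ESG = 16°  [△SEG]
4. ∠SGY = 72°  [△SKG]
5. ∠SEY = 72°  [same arc SY]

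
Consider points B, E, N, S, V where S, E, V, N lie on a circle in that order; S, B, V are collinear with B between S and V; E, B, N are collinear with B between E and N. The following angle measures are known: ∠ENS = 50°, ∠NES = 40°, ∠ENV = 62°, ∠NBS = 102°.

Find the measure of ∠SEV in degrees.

∠SEV = 68°

1. ∠EVS = 50°  [same arc SE]
2. ∠ESV = 62°  [same arc EV]
3. ∠SEV = 68°  [△SEV]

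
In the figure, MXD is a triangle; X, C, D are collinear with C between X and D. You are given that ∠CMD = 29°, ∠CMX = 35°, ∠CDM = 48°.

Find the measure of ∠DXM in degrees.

1. ∠DCM = 103°  [△MCD]
2. ∠MCX = 77°  [linear pair at C on XD]
3. ∠CXM = 68°  [△MXC]
4. ∠DXM = 68°  [C on ray XD]

∠DXM = 68°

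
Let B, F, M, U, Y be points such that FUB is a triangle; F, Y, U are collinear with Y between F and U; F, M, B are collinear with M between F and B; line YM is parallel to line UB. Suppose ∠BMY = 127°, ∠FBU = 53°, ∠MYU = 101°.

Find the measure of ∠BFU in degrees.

∠BFU = 48°

1. ∠FMY = 53°  [linear pair at M on FB]
2. ∠FYM = 79°  [linear pair at Y on FU]
3. ∠MFY = 48°  [△FYM]
4. ∠BFU = 48°  [Y on FU, M on FB]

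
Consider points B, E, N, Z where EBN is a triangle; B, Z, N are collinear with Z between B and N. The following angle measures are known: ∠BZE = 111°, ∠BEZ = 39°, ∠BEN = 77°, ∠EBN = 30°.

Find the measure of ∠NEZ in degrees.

1. ∠EZN = 69°  [linear pair at Z on BN]
2. ∠BNE = 73°  [△EBN]
3. ∠ENZ = 73°  [Z on ray NB]
4. ∠NEZ = 38°  [△EZN]

∠NEZ = 38°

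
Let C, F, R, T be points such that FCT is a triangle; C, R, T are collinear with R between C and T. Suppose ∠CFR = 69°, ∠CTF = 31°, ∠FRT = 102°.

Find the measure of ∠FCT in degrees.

∠FCT = 33°

1. ∠CRF = 78°  [linear pair at R on CT]
2. ∠FCR = 33°  [△FCR]
3. ∠FCT = 33°  [R on ray CT]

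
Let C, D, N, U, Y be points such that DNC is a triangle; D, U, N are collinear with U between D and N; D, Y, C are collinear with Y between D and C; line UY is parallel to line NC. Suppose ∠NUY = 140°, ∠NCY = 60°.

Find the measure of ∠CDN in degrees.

1. ∠DUY = 40°  [linear pair at U on DN]
2. ∠DCN = 60°  [Y on ray CD]
3. ∠CND = 40°  [UY∥NC, corresponding at U]
4. ∠CDN = 80°  [△DNC]

∠CDN = 80°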